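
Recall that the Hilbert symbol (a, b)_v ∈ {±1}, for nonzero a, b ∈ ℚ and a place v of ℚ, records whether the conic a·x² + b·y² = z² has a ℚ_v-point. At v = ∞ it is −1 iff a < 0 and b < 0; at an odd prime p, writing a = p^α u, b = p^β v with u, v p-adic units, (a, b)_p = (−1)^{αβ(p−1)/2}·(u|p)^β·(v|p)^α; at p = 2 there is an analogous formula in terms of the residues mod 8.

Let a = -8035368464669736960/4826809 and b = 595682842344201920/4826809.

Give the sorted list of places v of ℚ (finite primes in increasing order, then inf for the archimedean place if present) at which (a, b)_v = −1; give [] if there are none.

[2, 3, 5, 11]

(a, b) ≡ (-1785, 124355) mod (ℚ^×)²; places V = {2, 3, 5, 7, 11, 13, 17, 19, ∞}.
(a,b)_17: α=1, u≡10; β=3, v≡6 (mod 17); (10|17)=-1, (6|17)=-1; sign (−1)^0·-1^3·-1^1 = +1.
(a,b)_11: α=4, u≡8; β=5, v≡2 (mod 11); (8|11)=-1, (2|11)=-1; sign (−1)^0·-1^5·-1^4 = -1.
(a,b)_2: α=18, β=6; u≡7, v≡3 (mod 8); ε(u)ε(v)=1·1, αω(v)=18·1, βω(u)=6·0; sum ≡ 1  ⇒  -1.
(a,b)_3: α=3, u≡2; β=0, v≡2 (mod 3); (2|3)=-1, (2|3)=-1; sign (−1)^0·-1^0·-1^3 = -1.
(a,b)_∞: sgn(-1785)=−, sgn(124355)=+, so +1.
(a,b)_7: α=1, u≡1; β=3, v≡3 (mod 7); (1|7)=+1, (3|7)=-1; sign (−1)^1·+1^3·-1^1 = +1.
(a,b)_19: α=4, u≡9; β=3, v≡17 (mod 19); (9|19)=+1, (17|19)=+1; sign (−1)^0·+1^3·+1^4 = +1.
(a,b)_5: α=1, u≡2; β=1, v≡1 (mod 5); (2|5)=-1, (1|5)=+1; sign (−1)^0·-1^1·+1^1 = -1.
(a,b)_13: α=-6, u≡10; β=-6, v≡9 (mod 13); (10|13)=+1, (9|13)=+1; sign (−1)^0·+1^-6·+1^-6 = +1.
(-1785, 124355 / ℚ) ramifies at {2, 3, 5, 11}: a division algebra.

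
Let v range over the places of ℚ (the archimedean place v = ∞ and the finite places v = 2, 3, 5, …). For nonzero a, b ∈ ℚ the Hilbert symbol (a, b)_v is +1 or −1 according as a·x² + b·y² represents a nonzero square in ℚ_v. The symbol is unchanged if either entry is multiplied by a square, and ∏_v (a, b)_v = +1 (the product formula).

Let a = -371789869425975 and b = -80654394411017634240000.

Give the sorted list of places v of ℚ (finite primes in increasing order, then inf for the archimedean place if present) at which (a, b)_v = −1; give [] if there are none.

[3, 7, 19, inf]

Mod squares: a ≡ -24871, b ≡ -1254. Check v ∈ {∞, 2, 3, 5, 7, 11, 13, 17, 19}.
v=13: a=13^2·(≡6), b=13^0·(≡7) mod 13; (6|13)=-1, (7|13)=-1; (−1)^{2·0·6}·(-1)^0·(-1)^2 = +1.
v=∞: -24871 < 0 and -1254 < 0  ⇒  (a,b)_∞ = -1.
v=5: a=5^2·(≡1), b=5^4·(≡1) mod 5; (1|5)=+1, (1|5)=+1; (−1)^{2·4·2}·(+1)^4·(+1)^2 = +1.
v=17: a=17^1·(≡16), b=17^2·(≡8) mod 17; (16|17)=+1, (8|17)=+1; (−1)^{1·2·8}·(+1)^2·(+1)^1 = +1.
v=3: a=3^4·(≡2), b=3^7·(≡2) mod 3; (2|3)=-1, (2|3)=-1; (−1)^{4·7·1}·(-1)^7·(-1)^4 = -1.
v=11: a=11^3·(≡4), b=11^5·(≡6) mod 11; (4|11)=+1, (6|11)=-1; (−1)^{3·5·5}·(+1)^5·(-1)^3 = +1.
v=2: v_2(a)=0, v_2(b)=9; units ≡ 1, 5 (mod 8); ε·ε+αω+βω = 0·0+0·1+9·0 ≡ 0  ⇒  (a,b)_2 = +1.
v=19: a=19^3·(≡15), b=19^5·(≡2) mod 19; (15|19)=-1, (2|19)=-1; (−1)^{3·5·9}·(-1)^5·(-1)^3 = -1.
v=7: a=7^1·(≡6), b=7^0·(≡5) mod 7; (6|7)=-1, (5|7)=-1; (−1)^{1·0·3}·(-1)^0·(-1)^1 = -1.
Ram(-24871, -1254) = {3, 7, 19, ∞}; no ℚ_3-point on the conic.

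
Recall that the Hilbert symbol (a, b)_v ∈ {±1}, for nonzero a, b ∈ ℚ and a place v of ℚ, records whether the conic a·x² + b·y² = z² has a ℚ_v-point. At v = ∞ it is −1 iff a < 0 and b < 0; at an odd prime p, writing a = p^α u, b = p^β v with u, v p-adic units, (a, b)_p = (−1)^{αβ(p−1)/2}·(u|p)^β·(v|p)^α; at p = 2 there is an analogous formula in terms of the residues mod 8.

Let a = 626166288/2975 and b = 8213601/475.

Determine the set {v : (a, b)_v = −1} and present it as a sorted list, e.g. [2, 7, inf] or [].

Mod squares: a ≡ 3927, b ≡ 10659. Check v ∈ {∞, 2, 3, 5, 7, 11, 17, 19}.
v=∞: 3927 > 0 and 10659 > 0  ⇒  (a,b)_∞ = +1.
v=11: a=11^5·(≡1), b=11^5·(≡9) mod 11; (1|11)=+1, (9|11)=+1; (−1)^{5·5·5}·(+1)^5·(+1)^5 = -1.
v=2: v_2(a)=4, v_2(b)=0; units ≡ 7, 3 (mod 8); ε·ε+αω+βω = 1·1+4·1+0·0 ≡ 1  ⇒  (a,b)_2 = -1.
v=3: a=3^5·(≡1), b=3^1·(≡1) mod 3; (1|3)=+1, (1|3)=+1; (−1)^{5·1·1}·(+1)^1·(+1)^5 = -1.
v=7: a=7^-1·(≡4), b=7^0·(≡3) mod 7; (4|7)=+1, (3|7)=-1; (−1)^{-1·0·3}·(+1)^0·(-1)^-1 = -1.
v=19: a=19^0·(≡18), b=19^-1·(≡12) mod 19; (18|19)=-1, (12|19)=-1; (−1)^{0·-1·9}·(-1)^-1·(-1)^0 = -1.
v=5: a=5^-2·(≡2), b=5^-2·(≡4) mod 5; (2|5)=-1, (4|5)=+1; (−1)^{-2·-2·2}·(-1)^-2·(+1)^-2 = +1.
v=17: a=17^-1·(≡7), b=17^1·(≡4) mod 17; (7|17)=-1, (4|17)=+1; (−1)^{-1·1·8}·(-1)^1·(+1)^-1 = -1.
|Ram(3927, 10659)| = 6, even; anisotropic at {2, 3, 7, 11, 17, 19}.

[2, 3, 7, 11, 17, 19]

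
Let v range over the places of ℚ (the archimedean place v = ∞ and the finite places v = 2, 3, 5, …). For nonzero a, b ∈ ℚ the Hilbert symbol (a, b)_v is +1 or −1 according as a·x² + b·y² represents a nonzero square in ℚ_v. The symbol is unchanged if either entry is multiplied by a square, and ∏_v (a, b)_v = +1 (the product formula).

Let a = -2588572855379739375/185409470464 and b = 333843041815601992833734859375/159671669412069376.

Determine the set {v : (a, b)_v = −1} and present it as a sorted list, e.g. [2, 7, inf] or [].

[7, 23]

(a, b) ≡ (-23, 6279) mod (ℚ^×)²; places V = {2, 3, 5, 7, 13, 23, 29, ∞}.
(a,b)_29: α=-4, u≡9; β=-6, v≡26 (mod 29); (9|29)=+1, (26|29)=-1; sign (−1)^0·+1^-6·-1^-4 = +1.
(a,b)_5: α=4, u≡3; β=6, v≡1 (mod 5); (3|5)=-1, (1|5)=+1; sign (−1)^0·-1^6·+1^4 = +1.
(a,b)_13: α=0, u≡10; β=1, v≡2 (mod 13); (10|13)=+1, (2|13)=-1; sign (−1)^0·+1^1·-1^0 = +1.
(a,b)_2: α=-18, β=-28; u≡1, v≡7 (mod 8); ε(u)ε(v)=0·1, αω(v)=-18·0, βω(u)=-28·0; sum ≡ 0  ⇒  +1.
(a,b)_∞: sgn(-23)=−, sgn(6279)=+, so +1.
(a,b)_3: α=10, u≡1; β=17, v≡2 (mod 3); (1|3)=+1, (2|3)=-1; sign (−1)^0·+1^17·-1^10 = +1.
(a,b)_7: α=8, u≡6; β=11, v≡4 (mod 7); (6|7)=-1, (4|7)=+1; sign (−1)^0·-1^11·+1^8 = -1.
(a,b)_23: α=3, u≡14; β=5, v≡17 (mod 23); (14|23)=-1, (17|23)=-1; sign (−1)^1·-1^5·-1^3 = -1.
(-23, 6279 / ℚ) ramifies at {7, 23}: a division algebra.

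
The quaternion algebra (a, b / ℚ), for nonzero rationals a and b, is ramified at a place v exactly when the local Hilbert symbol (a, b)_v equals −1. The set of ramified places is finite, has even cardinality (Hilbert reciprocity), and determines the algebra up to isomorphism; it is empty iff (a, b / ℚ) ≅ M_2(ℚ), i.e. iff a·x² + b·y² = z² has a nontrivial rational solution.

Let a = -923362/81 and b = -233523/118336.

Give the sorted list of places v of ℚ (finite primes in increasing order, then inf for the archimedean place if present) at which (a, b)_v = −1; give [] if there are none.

[2, 3, 11, inf]

Mod squares: a ≡ -418, b ≡ -3. Check v ∈ {∞, 2, 3, 11, 19, 31, 43, 47}.
v=31: a=31^0·(≡10), b=31^2·(≡4) mod 31; (10|31)=+1, (4|31)=+1; (−1)^{0·2·15}·(+1)^2·(+1)^0 = +1.
v=43: a=43^0·(≡39), b=43^-2·(≡23) mod 43; (39|43)=-1, (23|43)=+1; (−1)^{0·-2·21}·(-1)^-2·(+1)^0 = +1.
v=19: a=19^1·(≡16), b=19^0·(≡11) mod 19; (16|19)=+1, (11|19)=+1; (−1)^{1·0·9}·(+1)^0·(+1)^1 = +1.
v=11: a=11^1·(≡8), b=11^0·(≡2) mod 11; (8|11)=-1, (2|11)=-1; (−1)^{1·0·5}·(-1)^0·(-1)^1 = -1.
v=∞: -418 < 0 and -3 < 0  ⇒  (a,b)_∞ = -1.
v=2: v_2(a)=1, v_2(b)=-6; units ≡ 7, 5 (mod 8); ε·ε+αω+βω = 1·0+1·1+-6·0 ≡ 1  ⇒  (a,b)_2 = -1.
v=3: a=3^-4·(≡2), b=3^5·(≡2) mod 3; (2|3)=-1, (2|3)=-1; (−1)^{-4·5·1}·(-1)^5·(-1)^-4 = -1.
v=47: a=47^2·(≡43), b=47^0·(≡45) mod 47; (43|47)=-1, (45|47)=-1; (−1)^{2·0·23}·(-1)^0·(-1)^2 = +1.
(-418, -3 / ℚ) ramifies at {2, 3, 11, ∞}: a division algebra.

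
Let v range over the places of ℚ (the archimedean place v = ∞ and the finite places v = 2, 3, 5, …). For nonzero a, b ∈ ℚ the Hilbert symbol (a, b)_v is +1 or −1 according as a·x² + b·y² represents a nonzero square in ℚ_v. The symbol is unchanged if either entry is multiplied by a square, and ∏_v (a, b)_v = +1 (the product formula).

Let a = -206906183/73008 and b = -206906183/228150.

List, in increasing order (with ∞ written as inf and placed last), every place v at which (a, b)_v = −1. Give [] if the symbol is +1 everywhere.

Mod squares: a ≡ -1221, b ≡ -2442. Check v ∈ {∞, 2, 3, 5, 11, 13, 23, 31, 37}.
v=2: v_2(a)=-4, v_2(b)=-1; units ≡ 3, 3 (mod 8); ε·ε+αω+βω = 1·1+-4·1+-1·1 ≡ 0  ⇒  (a,b)_2 = +1.
v=37: a=37^1·(≡12), b=37^1·(≡29) mod 37; (12|37)=+1, (29|37)=-1; (−1)^{1·1·18}·(+1)^1·(-1)^1 = -1.
v=23: a=23^2·(≡21), b=23^2·(≡15) mod 23; (21|23)=-1, (15|23)=-1; (−1)^{2·2·11}·(-1)^2·(-1)^2 = +1.
v=5: a=5^0·(≡4), b=5^-2·(≡2) mod 5; (4|5)=+1, (2|5)=-1; (−1)^{0·-2·2}·(+1)^-2·(-1)^0 = +1.
v=11: a=11^1·(≡6), b=11^1·(≡5) mod 11; (6|11)=-1, (5|11)=+1; (−1)^{1·1·5}·(-1)^1·(+1)^1 = +1.
v=13: a=13^-2·(≡12), b=13^-2·(≡8) mod 13; (12|13)=+1, (8|13)=-1; (−1)^{-2·-2·6}·(+1)^-2·(-1)^-2 = +1.
v=3: a=3^-3·(≡1), b=3^-3·(≡2) mod 3; (1|3)=+1, (2|3)=-1; (−1)^{-3·-3·1}·(+1)^-3·(-1)^-3 = +1.
v=∞: -1221 < 0 and -2442 < 0  ⇒  (a,b)_∞ = -1.
v=31: a=31^2·(≡18), b=31^2·(≡7) mod 31; (18|31)=+1, (7|31)=+1; (−1)^{2·2·15}·(+1)^2·(+1)^2 = +1.
(-1221, -2442 / ℚ) ramifies at {37, ∞}: a division algebra.

[37, inf]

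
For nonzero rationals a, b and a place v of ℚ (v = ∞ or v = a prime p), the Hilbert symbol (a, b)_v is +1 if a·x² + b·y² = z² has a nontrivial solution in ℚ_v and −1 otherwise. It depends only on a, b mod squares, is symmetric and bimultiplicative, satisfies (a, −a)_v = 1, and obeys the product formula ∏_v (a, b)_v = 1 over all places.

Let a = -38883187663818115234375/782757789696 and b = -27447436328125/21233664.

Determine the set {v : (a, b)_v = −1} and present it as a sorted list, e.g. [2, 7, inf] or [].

[11, 23, 31, inf]

(a, b) ≡ (-31, -253) mod (ℚ^×)²; places V = {2, 3, 5, 11, 17, 23, 31, ∞}.
(a,b)_2: α=-30, β=-18; u≡1, v≡3 (mod 8); ε(u)ε(v)=0·1, αω(v)=-30·1, βω(u)=-18·0; sum ≡ 0  ⇒  +1.
(a,b)_23: α=2, u≡7; β=1, v≡12 (mod 23); (7|23)=-1, (12|23)=+1; sign (−1)^0·-1^1·+1^2 = -1.
(a,b)_5: α=12, u≡1; β=8, v≡2 (mod 5); (1|5)=+1, (2|5)=-1; sign (−1)^0·+1^8·-1^12 = +1.
(a,b)_3: α=-6, u≡2; β=-4, v≡2 (mod 3); (2|3)=-1, (2|3)=-1; sign (−1)^0·-1^-4·-1^-6 = +1.
(a,b)_11: α=2, u≡6; β=1, v≡7 (mod 11); (6|11)=-1, (7|11)=-1; sign (−1)^0·-1^1·-1^2 = -1.
(a,b)_31: α=3, u≡22; β=2, v≡24 (mod 31); (22|31)=-1, (24|31)=-1; sign (−1)^0·-1^2·-1^3 = -1.
(a,b)_17: α=4, u≡3; β=2, v≡16 (mod 17); (3|17)=-1, (16|17)=+1; sign (−1)^0·-1^2·+1^4 = +1.
(a,b)_∞: sgn(-31)=−, sgn(-253)=−, so -1.
Ram(-31, -253) = {11, 23, 31, ∞}; no ℚ_11-point on the conic.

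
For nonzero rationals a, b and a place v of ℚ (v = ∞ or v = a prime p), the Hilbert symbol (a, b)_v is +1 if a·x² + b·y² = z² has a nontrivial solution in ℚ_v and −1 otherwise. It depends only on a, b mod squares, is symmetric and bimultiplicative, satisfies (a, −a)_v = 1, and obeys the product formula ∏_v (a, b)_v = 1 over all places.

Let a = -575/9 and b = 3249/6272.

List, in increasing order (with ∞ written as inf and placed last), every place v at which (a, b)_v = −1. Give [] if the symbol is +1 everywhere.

[]

(a, b) ≡ (-23, 2) mod (ℚ^×)²; places V = {2, 3, 5, 7, 19, 23, ∞}.
(a,b)_∞: sgn(-23)=−, sgn(2)=+, so +1.
(a,b)_3: α=-2, u≡1; β=2, v≡2 (mod 3); (1|3)=+1, (2|3)=-1; sign (−1)^0·+1^2·-1^-2 = +1.
(a,b)_23: α=1, u≡10; β=0, v≡9 (mod 23); (10|23)=-1, (9|23)=+1; sign (−1)^0·-1^0·+1^1 = +1.
(a,b)_2: α=0, β=-7; u≡1, v≡1 (mod 8); ε(u)ε(v)=0·0, αω(v)=0·0, βω(u)=-7·0; sum ≡ 0  ⇒  +1.
(a,b)_5: α=2, u≡3; β=0, v≡2 (mod 5); (3|5)=-1, (2|5)=-1; sign (−1)^0·-1^0·-1^2 = +1.
(a,b)_7: α=0, u≡3; β=-2, v≡4 (mod 7); (3|7)=-1, (4|7)=+1; sign (−1)^0·-1^-2·+1^0 = +1.
(a,b)_19: α=0, u≡10; β=2, v≡14 (mod 19); (10|19)=-1, (14|19)=-1; sign (−1)^0·-1^2·-1^0 = +1.
Ram(a, b) = ∅: the form -23·x² + 2·y² − z² is isotropic over every ℚ_v, so by Hasse–Minkowski it is isotropic over ℚ.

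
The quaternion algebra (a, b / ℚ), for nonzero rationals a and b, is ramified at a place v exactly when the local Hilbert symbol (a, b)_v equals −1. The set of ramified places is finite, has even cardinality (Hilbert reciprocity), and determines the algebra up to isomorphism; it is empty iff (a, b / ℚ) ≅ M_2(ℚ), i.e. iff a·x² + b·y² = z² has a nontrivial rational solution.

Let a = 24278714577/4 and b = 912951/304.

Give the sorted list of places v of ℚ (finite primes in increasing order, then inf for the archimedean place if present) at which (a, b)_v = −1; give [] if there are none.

(a, b) ≡ (17, 741) mod (ℚ^×)²; places V = {2, 3, 13, 17, 19, ∞}.
(a,b)_17: α=3, u≡4; β=2, v≡10 (mod 17); (4|17)=+1, (10|17)=-1; sign (−1)^0·+1^2·-1^3 = -1.
(a,b)_∞: sgn(17)=+, sgn(741)=+, so +1.
(a,b)_3: α=4, u≡2; β=5, v≡1 (mod 3); (2|3)=-1, (1|3)=+1; sign (−1)^0·-1^5·+1^4 = -1.
(a,b)_13: α=2, u≡12; β=1, v≡8 (mod 13); (12|13)=+1, (8|13)=-1; sign (−1)^0·+1^1·-1^2 = +1.
(a,b)_19: α=2, u≡1; β=-1, v≡6 (mod 19); (1|19)=+1, (6|19)=+1; sign (−1)^0·+1^-1·+1^2 = +1.
(a,b)_2: α=-2, β=-4; u≡1, v≡5 (mod 8); ε(u)ε(v)=0·0, αω(v)=-2·1, βω(u)=-4·0; sum ≡ 0  ⇒  +1.
Ram(17, 741) = {3, 17}; no ℚ_3-point on the conic.

[3, 17]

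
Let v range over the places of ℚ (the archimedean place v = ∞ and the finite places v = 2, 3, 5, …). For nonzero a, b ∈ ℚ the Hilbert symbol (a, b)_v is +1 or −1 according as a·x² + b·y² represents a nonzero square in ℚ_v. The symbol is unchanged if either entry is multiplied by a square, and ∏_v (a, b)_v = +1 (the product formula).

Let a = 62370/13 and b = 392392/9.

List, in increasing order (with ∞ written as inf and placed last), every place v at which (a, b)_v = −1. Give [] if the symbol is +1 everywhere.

(a, b) ≡ (10010, 2002) mod (ℚ^×)²; places V = {2, 3, 5, 7, 11, 13, ∞}.
(a,b)_7: α=1, u≡1; β=3, v≡5 (mod 7); (1|7)=+1, (5|7)=-1; sign (−1)^1·+1^3·-1^1 = +1.
(a,b)_11: α=1, u≡8; β=1, v≡6 (mod 11); (8|11)=-1, (6|11)=-1; sign (−1)^1·-1^1·-1^1 = -1.
(a,b)_5: α=1, u≡3; β=0, v≡3 (mod 5); (3|5)=-1, (3|5)=-1; sign (−1)^0·-1^0·-1^1 = -1.
(a,b)_3: α=4, u≡2; β=-2, v≡1 (mod 3); (2|3)=-1, (1|3)=+1; sign (−1)^0·-1^-2·+1^4 = +1.
(a,b)_13: α=-1, u≡9; β=1, v≡7 (mod 13); (9|13)=+1, (7|13)=-1; sign (−1)^0·+1^1·-1^-1 = -1.
(a,b)_2: α=1, β=3; u≡5, v≡1 (mod 8); ε(u)ε(v)=0·0, αω(v)=1·0, βω(u)=3·1; sum ≡ 1  ⇒  -1.
(a,b)_∞: sgn(10010)=+, sgn(2002)=+, so +1.
(10010, 2002 / ℚ) ramifies at {2, 5, 11, 13}: a division algebra.

[2, 5, 11, 13]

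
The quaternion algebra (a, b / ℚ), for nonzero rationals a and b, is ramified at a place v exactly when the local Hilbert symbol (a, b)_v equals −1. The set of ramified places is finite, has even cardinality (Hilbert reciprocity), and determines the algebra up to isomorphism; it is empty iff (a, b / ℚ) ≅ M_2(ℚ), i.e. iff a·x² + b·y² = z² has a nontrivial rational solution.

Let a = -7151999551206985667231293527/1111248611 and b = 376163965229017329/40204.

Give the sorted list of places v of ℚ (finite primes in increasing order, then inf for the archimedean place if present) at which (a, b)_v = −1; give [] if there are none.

Mod squares: a ≡ -493493, b ≡ 19. Check v ∈ {∞, 2, 3, 7, 11, 13, 17, 19, 23, 29, 31}.
v=17: a=17^3·(≡14), b=17^2·(≡9) mod 17; (14|17)=-1, (9|17)=+1; (−1)^{3·2·8}·(-1)^2·(+1)^3 = +1.
v=∞: -493493 < 0 and 19 > 0  ⇒  (a,b)_∞ = +1.
v=3: a=3^6·(≡1), b=3^4·(≡1) mod 3; (1|3)=+1, (1|3)=+1; (−1)^{6·4·1}·(+1)^4·(+1)^6 = +1.
v=29: a=29^3·(≡9), b=29^2·(≡19) mod 29; (9|29)=+1, (19|29)=-1; (−1)^{3·2·14}·(+1)^2·(-1)^3 = -1.
v=11: a=11^-1·(≡10), b=11^0·(≡10) mod 11; (10|11)=-1, (10|11)=-1; (−1)^{-1·0·5}·(-1)^0·(-1)^-1 = -1.
v=23: a=23^-4·(≡8), b=23^-2·(≡17) mod 23; (8|23)=+1, (17|23)=-1; (−1)^{-4·-2·11}·(+1)^-2·(-1)^-4 = +1.
v=19: a=19^-2·(≡14), b=19^-1·(≡6) mod 19; (14|19)=-1, (6|19)=+1; (−1)^{-2·-1·9}·(-1)^-1·(+1)^-2 = -1.
v=31: a=31^4·(≡26), b=31^2·(≡1) mod 31; (26|31)=-1, (1|31)=+1; (−1)^{4·2·15}·(-1)^2·(+1)^4 = +1.
v=7: a=7^9·(≡6), b=7^6·(≡3) mod 7; (6|7)=-1, (3|7)=-1; (−1)^{9·6·3}·(-1)^6·(-1)^9 = -1.
v=2: v_2(a)=0, v_2(b)=-2; units ≡ 3, 3 (mod 8); ε·ε+αω+βω = 1·1+0·1+-2·1 ≡ 1  ⇒  (a,b)_2 = -1.
v=13: a=13^3·(≡12), b=13^2·(≡2) mod 13; (12|13)=+1, (2|13)=-1; (−1)^{3·2·6}·(+1)^2·(-1)^3 = -1.
(-493493, 19 / ℚ) ramifies at {2, 7, 11, 13, 19, 29}: a division algebra.

[2, 7, 11, 13, 19, 29]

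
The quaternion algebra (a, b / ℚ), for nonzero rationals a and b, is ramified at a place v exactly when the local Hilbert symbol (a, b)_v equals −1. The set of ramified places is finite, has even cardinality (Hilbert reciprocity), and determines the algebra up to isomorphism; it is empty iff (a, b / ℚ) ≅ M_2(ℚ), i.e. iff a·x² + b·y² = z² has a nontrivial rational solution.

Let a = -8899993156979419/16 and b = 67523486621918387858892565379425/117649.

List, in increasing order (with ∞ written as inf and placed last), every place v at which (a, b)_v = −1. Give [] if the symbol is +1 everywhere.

[11, 31, 43, 47]

(a, b) ≡ (-13094059, 304513) mod (ℚ^×)²; places V = {2, 5, 7, 11, 19, 23, 29, 31, 43, 47, ∞}.
(a,b)_11: α=1, u≡8; β=5, v≡8 (mod 11); (8|11)=-1, (8|11)=-1; sign (−1)^1·-1^5·-1^1 = -1.
(a,b)_29: α=4, u≡27; β=2, v≡16 (mod 29); (27|29)=-1, (16|29)=+1; sign (−1)^0·-1^2·+1^4 = +1.
(a,b)_19: α=1, u≡17; β=3, v≡18 (mod 19); (17|19)=+1, (18|19)=-1; sign (−1)^1·+1^3·-1^1 = +1.
(a,b)_47: α=1, u≡33; β=3, v≡40 (mod 47); (33|47)=-1, (40|47)=-1; sign (−1)^1·-1^3·-1^1 = -1.
(a,b)_5: α=0, u≡1; β=2, v≡3 (mod 5); (1|5)=+1, (3|5)=-1; sign (−1)^0·+1^2·-1^0 = +1.
(a,b)_7: α=0, u≡1; β=-6, v≡6 (mod 7); (1|7)=+1, (6|7)=-1; sign (−1)^0·+1^-6·-1^0 = +1.
(a,b)_2: α=-4, β=0; u≡5, v≡1 (mod 8); ε(u)ε(v)=0·0, αω(v)=-4·0, βω(u)=0·1; sum ≡ 0  ⇒  +1.
(a,b)_43: α=1, u≡11; β=2, v≡33 (mod 43); (11|43)=+1, (33|43)=-1; sign (−1)^0·+1^2·-1^1 = -1.
(a,b)_23: α=0, u≡18; β=2, v≡9 (mod 23); (18|23)=+1, (9|23)=+1; sign (−1)^0·+1^2·+1^0 = +1.
(a,b)_31: α=3, u≡17; β=5, v≡17 (mod 31); (17|31)=-1, (17|31)=-1; sign (−1)^1·-1^5·-1^3 = -1.
(a,b)_∞: sgn(-13094059)=−, sgn(304513)=+, so +1.
(-13094059, 304513 / ℚ) ramifies at {11, 31, 43, 47}: a division algebra.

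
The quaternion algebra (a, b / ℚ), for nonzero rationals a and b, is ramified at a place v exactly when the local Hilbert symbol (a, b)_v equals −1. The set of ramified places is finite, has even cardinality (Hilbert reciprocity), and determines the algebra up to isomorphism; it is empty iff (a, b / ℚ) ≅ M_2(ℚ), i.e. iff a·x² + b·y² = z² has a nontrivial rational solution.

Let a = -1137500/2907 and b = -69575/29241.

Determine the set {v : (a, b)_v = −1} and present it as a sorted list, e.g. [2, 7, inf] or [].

(a, b) ≡ (-146965, -23) mod (ℚ^×)²; places V = {2, 3, 5, 7, 11, 13, 17, 19, 23, ∞}.
(a,b)_11: α=0, u≡7; β=2, v≡10 (mod 11); (7|11)=-1, (10|11)=-1; sign (−1)^0·-1^2·-1^0 = +1.
(a,b)_3: α=-2, u≡2; β=-4, v≡1 (mod 3); (2|3)=-1, (1|3)=+1; sign (−1)^0·-1^-4·+1^-2 = +1.
(a,b)_2: α=2, β=0; u≡3, v≡1 (mod 8); ε(u)ε(v)=1·0, αω(v)=2·0, βω(u)=0·1; sum ≡ 0  ⇒  +1.
(a,b)_13: α=1, u≡2; β=0, v≡10 (mod 13); (2|13)=-1, (10|13)=+1; sign (−1)^0·-1^0·+1^1 = +1.
(a,b)_19: α=-1, u≡11; β=-2, v≡12 (mod 19); (11|19)=+1, (12|19)=-1; sign (−1)^0·+1^-2·-1^-1 = -1.
(a,b)_17: α=-1, u≡4; β=0, v≡6 (mod 17); (4|17)=+1, (6|17)=-1; sign (−1)^0·+1^0·-1^-1 = -1.
(a,b)_23: α=0, u≡14; β=1, v≡10 (mod 23); (14|23)=-1, (10|23)=-1; sign (−1)^0·-1^1·-1^0 = -1.
(a,b)_∞: sgn(-146965)=−, sgn(-23)=−, so -1.
(a,b)_7: α=1, u≡6; β=0, v≡6 (mod 7); (6|7)=-1, (6|7)=-1; sign (−1)^0·-1^0·-1^1 = -1.
(a,b)_5: α=5, u≡3; β=2, v≡2 (mod 5); (3|5)=-1, (2|5)=-1; sign (−1)^0·-1^2·-1^5 = -1.
|Ram(-146965, -23)| = 6, even; anisotropic at {5, 7, 17, 19, 23, ∞}.

[5, 7, 17, 19, 23, inf]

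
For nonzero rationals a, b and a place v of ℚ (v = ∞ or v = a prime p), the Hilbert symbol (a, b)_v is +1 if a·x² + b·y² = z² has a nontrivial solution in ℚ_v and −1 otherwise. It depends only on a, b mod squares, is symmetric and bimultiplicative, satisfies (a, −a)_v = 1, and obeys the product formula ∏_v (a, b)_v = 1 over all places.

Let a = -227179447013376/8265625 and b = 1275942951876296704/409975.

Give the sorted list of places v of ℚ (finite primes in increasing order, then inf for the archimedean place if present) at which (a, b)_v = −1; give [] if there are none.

[2, 13, 19, 29]

(a, b) ≡ (-7327749, 31) mod (ℚ^×)²; places V = {2, 3, 5, 7, 11, 13, 19, 23, 29, 31, ∞}.
(a,b)_2: α=12, β=22; u≡3, v≡7 (mod 8); ε(u)ε(v)=1·1, αω(v)=12·0, βω(u)=22·1; sum ≡ 1  ⇒  -1.
(a,b)_29: α=3, u≡6; β=2, v≡19 (mod 29); (6|29)=+1, (19|29)=-1; sign (−1)^0·+1^2·-1^3 = -1.
(a,b)_∞: sgn(-7327749)=−, sgn(31)=+, so +1.
(a,b)_7: α=0, u≡6; β=2, v≡5 (mod 7); (6|7)=-1, (5|7)=-1; sign (−1)^0·-1^2·-1^0 = +1.
(a,b)_13: α=1, u≡2; β=2, v≡6 (mod 13); (2|13)=-1, (6|13)=-1; sign (−1)^0·-1^2·-1^1 = -1.
(a,b)_11: α=1, u≡3; β=2, v≡5 (mod 11); (3|11)=+1, (5|11)=+1; sign (−1)^0·+1^2·+1^1 = +1.
(a,b)_31: α=1, u≡22; β=-1, v≡10 (mod 31); (22|31)=-1, (10|31)=+1; sign (−1)^1·-1^-1·+1^1 = +1.
(a,b)_19: α=1, u≡14; β=2, v≡12 (mod 19); (14|19)=-1, (12|19)=-1; sign (−1)^0·-1^2·-1^1 = -1.
(a,b)_23: α=-2, u≡14; β=-2, v≡9 (mod 23); (14|23)=-1, (9|23)=+1; sign (−1)^0·-1^-2·+1^-2 = +1.
(a,b)_3: α=3, u≡2; β=0, v≡1 (mod 3); (2|3)=-1, (1|3)=+1; sign (−1)^0·-1^0·+1^3 = +1.
(a,b)_5: α=-6, u≡1; β=-2, v≡1 (mod 5); (1|5)=+1, (1|5)=+1; sign (−1)^0·+1^-2·+1^-6 = +1.
Ram(-7327749, 31) = {2, 13, 19, 29}; no ℚ_2-point on the conic.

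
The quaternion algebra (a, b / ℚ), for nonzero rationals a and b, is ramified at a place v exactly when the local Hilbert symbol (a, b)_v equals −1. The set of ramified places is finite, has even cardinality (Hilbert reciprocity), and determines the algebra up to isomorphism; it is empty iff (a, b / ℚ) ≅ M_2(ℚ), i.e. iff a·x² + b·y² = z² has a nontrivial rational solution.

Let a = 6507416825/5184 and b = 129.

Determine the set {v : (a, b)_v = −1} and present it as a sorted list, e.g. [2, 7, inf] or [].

Mod squares: a ≡ 17, b ≡ 129. Check v ∈ {∞, 2, 3, 5, 7, 13, 17, 43}.
v=17: a=17^1·(≡13), b=17^0·(≡10) mod 17; (13|17)=+1, (10|17)=-1; (−1)^{1·0·8}·(+1)^0·(-1)^1 = -1.
v=3: a=3^-4·(≡2), b=3^1·(≡1) mod 3; (2|3)=-1, (1|3)=+1; (−1)^{-4·1·1}·(-1)^1·(+1)^-4 = -1.
v=43: a=43^2·(≡36), b=43^1·(≡3) mod 43; (36|43)=+1, (3|43)=-1; (−1)^{2·1·21}·(+1)^1·(-1)^2 = +1.
v=2: v_2(a)=-6, v_2(b)=0; units ≡ 1, 1 (mod 8); ε·ε+αω+βω = 0·0+-6·0+0·0 ≡ 0  ⇒  (a,b)_2 = +1.
v=∞: 17 > 0 and 129 > 0  ⇒  (a,b)_∞ = +1.
v=7: a=7^2·(≡3), b=7^0·(≡3) mod 7; (3|7)=-1, (3|7)=-1; (−1)^{2·0·3}·(-1)^0·(-1)^2 = +1.
v=13: a=13^2·(≡1), b=13^0·(≡12) mod 13; (1|13)=+1, (12|13)=+1; (−1)^{2·0·6}·(+1)^0·(+1)^2 = +1.
v=5: a=5^2·(≡2), b=5^0·(≡4) mod 5; (2|5)=-1, (4|5)=+1; (−1)^{2·0·2}·(-1)^0·(+1)^2 = +1.
|Ram(17, 129)| = 2, even; anisotropic at {3, 17}.

[3, 17]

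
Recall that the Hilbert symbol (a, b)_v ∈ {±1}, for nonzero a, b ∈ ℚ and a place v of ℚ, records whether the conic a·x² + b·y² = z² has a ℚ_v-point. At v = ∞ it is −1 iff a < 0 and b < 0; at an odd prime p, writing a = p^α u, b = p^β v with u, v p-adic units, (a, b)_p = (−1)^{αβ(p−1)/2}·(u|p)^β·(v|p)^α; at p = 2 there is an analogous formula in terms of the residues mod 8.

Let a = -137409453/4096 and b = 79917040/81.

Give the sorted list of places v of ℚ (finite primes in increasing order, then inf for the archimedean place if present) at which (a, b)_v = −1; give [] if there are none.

[2, 5, 17, 19]

(a, b) ≡ (-1696413, 101935) mod (ℚ^×)²; places V = {2, 3, 5, 7, 17, 19, 29, 31, 37, ∞}.
(a,b)_2: α=-12, β=4; u≡3, v≡7 (mod 8); ε(u)ε(v)=1·1, αω(v)=-12·0, βω(u)=4·1; sum ≡ 1  ⇒  -1.
(a,b)_37: α=1, u≡24; β=1, v≡17 (mod 37); (24|37)=-1, (17|37)=-1; sign (−1)^0·-1^1·-1^1 = +1.
(a,b)_∞: sgn(-1696413)=−, sgn(101935)=+, so +1.
(a,b)_3: α=5, u≡2; β=-4, v≡1 (mod 3); (2|3)=-1, (1|3)=+1; sign (−1)^0·-1^-4·+1^5 = +1.
(a,b)_5: α=0, u≡2; β=1, v≡3 (mod 5); (2|5)=-1, (3|5)=-1; sign (−1)^0·-1^1·-1^0 = -1.
(a,b)_29: α=1, u≡20; β=1, v≡28 (mod 29); (20|29)=+1, (28|29)=+1; sign (−1)^0·+1^1·+1^1 = +1.
(a,b)_17: α=1, u≡4; β=0, v≡7 (mod 17); (4|17)=+1, (7|17)=-1; sign (−1)^0·+1^0·-1^1 = -1.
(a,b)_7: α=0, u≡1; β=2, v≡4 (mod 7); (1|7)=+1, (4|7)=+1; sign (−1)^0·+1^2·+1^0 = +1.
(a,b)_31: α=1, u≡24; β=0, v≡18 (mod 31); (24|31)=-1, (18|31)=+1; sign (−1)^0·-1^0·+1^1 = +1.
(a,b)_19: α=0, u≡13; β=1, v≡7 (mod 19); (13|19)=-1, (7|19)=+1; sign (−1)^0·-1^1·+1^0 = -1.
|Ram(-1696413, 101935)| = 4, even; anisotropic at {2, 5, 17, 19}.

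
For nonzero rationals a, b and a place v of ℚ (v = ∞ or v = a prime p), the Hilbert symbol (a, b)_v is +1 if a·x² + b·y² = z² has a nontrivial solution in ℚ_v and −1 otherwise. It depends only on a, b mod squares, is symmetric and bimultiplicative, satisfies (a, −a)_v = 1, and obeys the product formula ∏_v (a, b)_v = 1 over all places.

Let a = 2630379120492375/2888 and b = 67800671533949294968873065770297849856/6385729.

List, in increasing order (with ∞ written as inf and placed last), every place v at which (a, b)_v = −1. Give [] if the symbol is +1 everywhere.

[2, 7, 17, 23]

Mod squares: a ≡ 2590, b ≡ 839086. Check v ∈ {∞, 2, 3, 5, 7, 17, 19, 23, 29, 37}.
v=7: a=7^1·(≡3), b=7^-2·(≡3) mod 7; (3|7)=-1, (3|7)=-1; (−1)^{1·-2·3}·(-1)^-2·(-1)^1 = -1.
v=3: a=3^12·(≡1), b=3^20·(≡1) mod 3; (1|3)=+1, (1|3)=+1; (−1)^{12·20·1}·(+1)^20·(+1)^12 = +1.
v=37: a=37^1·(≡10), b=37^3·(≡4) mod 37; (10|37)=+1, (4|37)=+1; (−1)^{1·3·18}·(+1)^3·(+1)^1 = +1.
v=5: a=5^3·(≡3), b=5^0·(≡4) mod 5; (3|5)=-1, (4|5)=+1; (−1)^{3·0·2}·(-1)^0·(+1)^3 = +1.
v=23: a=23^2·(≡19), b=23^5·(≡13) mod 23; (19|23)=-1, (13|23)=+1; (−1)^{2·5·11}·(-1)^5·(+1)^2 = -1.
v=2: v_2(a)=-3, v_2(b)=11; units ≡ 7, 7 (mod 8); ε·ε+αω+βω = 1·1+-3·0+11·0 ≡ 1  ⇒  (a,b)_2 = -1.
v=17: a=17^2·(≡6), b=17^5·(≡6) mod 17; (6|17)=-1, (6|17)=-1; (−1)^{2·5·8}·(-1)^5·(-1)^2 = -1.
v=19: a=19^-2·(≡7), b=19^-4·(≡10) mod 19; (7|19)=+1, (10|19)=-1; (−1)^{-2·-4·9}·(+1)^-4·(-1)^-2 = +1.
v=∞: 2590 > 0 and 839086 > 0  ⇒  (a,b)_∞ = +1.
v=29: a=29^0·(≡6), b=29^5·(≡14) mod 29; (6|29)=+1, (14|29)=-1; (−1)^{0·5·14}·(+1)^5·(-1)^0 = +1.
Ram(2590, 839086) = {2, 7, 17, 23}; no ℚ_2-point on the conic.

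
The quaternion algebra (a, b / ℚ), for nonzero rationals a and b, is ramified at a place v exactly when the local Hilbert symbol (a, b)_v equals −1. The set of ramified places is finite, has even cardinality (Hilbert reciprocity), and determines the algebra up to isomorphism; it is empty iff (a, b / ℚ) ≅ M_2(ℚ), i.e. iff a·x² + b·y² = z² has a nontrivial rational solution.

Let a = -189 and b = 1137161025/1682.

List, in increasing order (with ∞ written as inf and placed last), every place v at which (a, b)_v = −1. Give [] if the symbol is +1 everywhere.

(a, b) ≡ (-21, 9282) mod (ℚ^×)²; places V = {2, 3, 5, 7, 11, 13, 17, 29, ∞}.
(a,b)_5: α=0, u≡1; β=2, v≡3 (mod 5); (1|5)=+1, (3|5)=-1; sign (−1)^0·+1^2·-1^0 = +1.
(a,b)_29: α=0, u≡14; β=-2, v≡2 (mod 29); (14|29)=-1, (2|29)=-1; sign (−1)^0·-1^-2·-1^0 = +1.
(a,b)_13: α=0, u≡6; β=1, v≡9 (mod 13); (6|13)=-1, (9|13)=+1; sign (−1)^0·-1^1·+1^0 = -1.
(a,b)_∞: sgn(-21)=−, sgn(9282)=+, so +1.
(a,b)_2: α=0, β=-1; u≡3, v≡1 (mod 8); ε(u)ε(v)=1·0, αω(v)=0·0, βω(u)=-1·1; sum ≡ 1  ⇒  -1.
(a,b)_11: α=0, u≡9; β=2, v≡1 (mod 11); (9|11)=+1, (1|11)=+1; sign (−1)^0·+1^2·+1^0 = +1.
(a,b)_3: α=3, u≡2; β=5, v≡1 (mod 3); (2|3)=-1, (1|3)=+1; sign (−1)^1·-1^5·+1^3 = +1.
(a,b)_17: α=0, u≡15; β=1, v≡13 (mod 17); (15|17)=+1, (13|17)=+1; sign (−1)^0·+1^1·+1^0 = +1.
(a,b)_7: α=1, u≡1; β=1, v≡3 (mod 7); (1|7)=+1, (3|7)=-1; sign (−1)^1·+1^1·-1^1 = +1.
Ram(-21, 9282) = {2, 13}; no ℚ_2-point on the conic.

[2, 13]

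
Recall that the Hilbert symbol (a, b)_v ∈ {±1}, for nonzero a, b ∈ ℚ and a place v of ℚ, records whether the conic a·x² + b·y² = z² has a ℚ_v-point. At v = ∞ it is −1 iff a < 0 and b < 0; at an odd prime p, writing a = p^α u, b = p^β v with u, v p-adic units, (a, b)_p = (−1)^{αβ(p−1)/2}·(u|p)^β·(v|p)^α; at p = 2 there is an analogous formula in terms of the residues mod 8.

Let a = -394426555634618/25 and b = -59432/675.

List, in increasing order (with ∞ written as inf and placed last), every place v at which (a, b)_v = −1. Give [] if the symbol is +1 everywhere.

(a, b) ≡ (-7146698, -44574) mod (ℚ^×)²; places V = {2, 3, 5, 13, 17, 19, 23, 37, ∞}.
(a,b)_37: α=1, u≡13; β=0, v≡3 (mod 37); (13|37)=-1, (3|37)=+1; sign (−1)^0·-1^0·+1^1 = +1.
(a,b)_13: α=1, u≡7; β=0, v≡9 (mod 13); (7|13)=-1, (9|13)=+1; sign (−1)^0·-1^0·+1^1 = +1.
(a,b)_5: α=-2, u≡2; β=-2, v≡4 (mod 5); (2|5)=-1, (4|5)=+1; sign (−1)^0·-1^-2·+1^-2 = +1.
(a,b)_17: α=3, u≡16; β=1, v≡9 (mod 17); (16|17)=+1, (9|17)=+1; sign (−1)^0·+1^1·+1^3 = +1.
(a,b)_3: α=0, u≡1; β=-3, v≡1 (mod 3); (1|3)=+1, (1|3)=+1; sign (−1)^0·+1^-3·+1^0 = +1.
(a,b)_23: α=3, u≡2; β=1, v≡22 (mod 23); (2|23)=+1, (22|23)=-1; sign (−1)^1·+1^1·-1^3 = +1.
(a,b)_2: α=1, β=3; u≡3, v≡1 (mod 8); ε(u)ε(v)=1·0, αω(v)=1·0, βω(u)=3·1; sum ≡ 1  ⇒  -1.
(a,b)_19: α=3, u≡17; β=1, v≡14 (mod 19); (17|19)=+1, (14|19)=-1; sign (−1)^1·+1^1·-1^3 = +1.
(a,b)_∞: sgn(-7146698)=−, sgn(-44574)=−, so -1.
|Ram(-7146698, -44574)| = 2, even; anisotropic at {2, ∞}.

[2, inf]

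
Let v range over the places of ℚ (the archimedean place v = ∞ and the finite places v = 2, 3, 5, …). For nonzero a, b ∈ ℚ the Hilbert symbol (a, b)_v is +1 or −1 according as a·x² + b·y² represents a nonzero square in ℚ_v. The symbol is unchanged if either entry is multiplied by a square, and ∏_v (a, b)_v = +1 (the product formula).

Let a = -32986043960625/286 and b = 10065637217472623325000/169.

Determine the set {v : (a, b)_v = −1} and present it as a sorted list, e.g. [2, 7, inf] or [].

[5, 13, 19, 23]

(a, b) ≡ (-16302, 2530) mod (ℚ^×)²; places V = {2, 3, 5, 7, 11, 13, 19, 23, ∞}.
(a,b)_3: α=7, u≡2; β=8, v≡1 (mod 3); (2|3)=-1, (1|3)=+1; sign (−1)^0·-1^8·+1^7 = +1.
(a,b)_11: α=-1, u≡9; β=1, v≡6 (mod 11); (9|11)=+1, (6|11)=-1; sign (−1)^1·+1^1·-1^-1 = +1.
(a,b)_∞: sgn(-16302)=−, sgn(2530)=+, so +1.
(a,b)_19: α=1, u≡11; β=2, v≡14 (mod 19); (11|19)=+1, (14|19)=-1; sign (−1)^0·+1^2·-1^1 = -1.
(a,b)_23: α=2, u≡15; β=5, v≡8 (mod 23); (15|23)=-1, (8|23)=+1; sign (−1)^0·-1^5·+1^2 = -1.
(a,b)_7: α=4, u≡1; β=4, v≡6 (mod 7); (1|7)=+1, (6|7)=-1; sign (−1)^0·+1^4·-1^4 = +1.
(a,b)_13: α=-1, u≡7; β=-2, v≡7 (mod 13); (7|13)=-1, (7|13)=-1; sign (−1)^0·-1^-2·-1^-1 = -1.
(a,b)_5: α=4, u≡3; β=5, v≡1 (mod 5); (3|5)=-1, (1|5)=+1; sign (−1)^0·-1^5·+1^4 = -1.
(a,b)_2: α=-1, β=3; u≡1, v≡1 (mod 8); ε(u)ε(v)=0·0, αω(v)=-1·0, βω(u)=3·0; sum ≡ 0  ⇒  +1.
|Ram(-16302, 2530)| = 4, even; anisotropic at {5, 13, 19, 23}.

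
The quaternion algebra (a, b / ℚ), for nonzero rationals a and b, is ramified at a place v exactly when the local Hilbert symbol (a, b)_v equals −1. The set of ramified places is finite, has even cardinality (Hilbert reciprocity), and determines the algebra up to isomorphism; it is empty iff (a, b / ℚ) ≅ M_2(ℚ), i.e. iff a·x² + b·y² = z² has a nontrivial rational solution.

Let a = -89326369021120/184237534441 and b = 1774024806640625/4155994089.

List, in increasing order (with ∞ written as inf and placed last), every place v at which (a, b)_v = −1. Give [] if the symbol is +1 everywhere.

[11, 17]

Mod squares: a ≡ -595, b ≡ 6545. Check v ∈ {∞, 2, 3, 5, 7, 11, 13, 17, 19, 29, 37, 41}.
v=2: v_2(a)=6, v_2(b)=0; units ≡ 5, 1 (mod 8); ε·ε+αω+βω = 0·0+6·0+0·1 ≡ 0  ⇒  (a,b)_2 = +1.
v=5: a=5^1·(≡1), b=5^9·(≡4) mod 5; (1|5)=+1, (4|5)=+1; (−1)^{1·9·2}·(+1)^9·(+1)^1 = +1.
v=3: a=3^0·(≡2), b=3^-4·(≡2) mod 3; (2|3)=-1, (2|3)=-1; (−1)^{0·-4·1}·(-1)^-4·(-1)^0 = +1.
v=29: a=29^-2·(≡12), b=29^-2·(≡23) mod 29; (12|29)=-1, (23|29)=+1; (−1)^{-2·-2·14}·(-1)^-2·(+1)^-2 = +1.
v=41: a=41^-2·(≡20), b=41^0·(≡35) mod 41; (20|41)=+1, (35|41)=-1; (−1)^{-2·0·20}·(+1)^0·(-1)^-2 = +1.
v=∞: -595 < 0 and 6545 > 0  ⇒  (a,b)_∞ = +1.
v=13: a=13^0·(≡10), b=13^-2·(≡11) mod 13; (10|13)=+1, (11|13)=-1; (−1)^{0·-2·6}·(+1)^-2·(-1)^0 = +1.
v=7: a=7^3·(≡6), b=7^5·(≡2) mod 7; (6|7)=-1, (2|7)=+1; (−1)^{3·5·3}·(-1)^5·(+1)^3 = +1.
v=37: a=37^2·(≡4), b=37^0·(≡1) mod 37; (4|37)=+1, (1|37)=+1; (−1)^{2·0·18}·(+1)^0·(+1)^2 = +1.
v=11: a=11^2·(≡10), b=11^1·(≡5) mod 11; (10|11)=-1, (5|11)=+1; (−1)^{2·1·5}·(-1)^1·(+1)^2 = -1.
v=19: a=19^-4·(≡14), b=19^-2·(≡11) mod 19; (14|19)=-1, (11|19)=+1; (−1)^{-4·-2·9}·(-1)^-2·(+1)^-4 = +1.
v=17: a=17^3·(≡8), b=17^3·(≡14) mod 17; (8|17)=+1, (14|17)=-1; (−1)^{3·3·8}·(+1)^3·(-1)^3 = -1.
|Ram(-595, 6545)| = 2, even; anisotropic at {11, 17}.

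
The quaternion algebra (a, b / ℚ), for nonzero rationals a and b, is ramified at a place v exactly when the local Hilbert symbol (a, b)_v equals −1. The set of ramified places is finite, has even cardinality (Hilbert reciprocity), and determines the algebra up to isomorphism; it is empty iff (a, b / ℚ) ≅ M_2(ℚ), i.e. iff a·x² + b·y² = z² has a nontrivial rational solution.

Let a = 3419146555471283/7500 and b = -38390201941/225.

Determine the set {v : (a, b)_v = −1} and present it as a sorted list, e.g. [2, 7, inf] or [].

[3, 7, 13, 31]

(a, b) ≡ (4641, -2821) mod (ℚ^×)²; places V = {2, 3, 5, 7, 13, 17, 31, ∞}.
(a,b)_∞: sgn(4641)=+, sgn(-2821)=−, so +1.
(a,b)_5: α=-4, u≡4; β=-2, v≡1 (mod 5); (4|5)=+1, (1|5)=+1; sign (−1)^0·+1^-2·+1^-4 = +1.
(a,b)_13: α=3, u≡5; β=1, v≡9 (mod 13); (5|13)=-1, (9|13)=+1; sign (−1)^0·-1^1·+1^3 = -1.
(a,b)_2: α=-2, β=0; u≡1, v≡3 (mod 8); ε(u)ε(v)=0·1, αω(v)=-2·1, βω(u)=0·0; sum ≡ 0  ⇒  +1.
(a,b)_31: α=4, u≡29; β=3, v≡14 (mod 31); (29|31)=-1, (14|31)=+1; sign (−1)^0·-1^3·+1^4 = -1.
(a,b)_7: α=3, u≡6; β=3, v≡5 (mod 7); (6|7)=-1, (5|7)=-1; sign (−1)^1·-1^3·-1^3 = -1.
(a,b)_17: α=3, u≡1; β=2, v≡4 (mod 17); (1|17)=+1, (4|17)=+1; sign (−1)^0·+1^2·+1^3 = +1.
(a,b)_3: α=-1, u≡2; β=-2, v≡2 (mod 3); (2|3)=-1, (2|3)=-1; sign (−1)^0·-1^-2·-1^-1 = -1.
(4641, -2821 / ℚ) ramifies at {3, 7, 13, 31}: a division algebra.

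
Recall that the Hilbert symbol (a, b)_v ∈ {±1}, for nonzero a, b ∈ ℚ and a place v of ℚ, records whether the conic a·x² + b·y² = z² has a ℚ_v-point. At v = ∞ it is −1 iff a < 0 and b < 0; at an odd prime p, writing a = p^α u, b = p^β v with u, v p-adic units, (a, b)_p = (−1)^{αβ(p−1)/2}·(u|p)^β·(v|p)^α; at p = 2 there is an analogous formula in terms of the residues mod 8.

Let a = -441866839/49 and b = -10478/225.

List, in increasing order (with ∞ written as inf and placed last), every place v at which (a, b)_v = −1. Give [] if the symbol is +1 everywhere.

(a, b) ≡ (-1591, -62) mod (ℚ^×)²; places V = {2, 3, 5, 7, 13, 17, 31, 37, 43, ∞}.
(a,b)_37: α=1, u≡15; β=0, v≡10 (mod 37); (15|37)=-1, (10|37)=+1; sign (−1)^0·-1^0·+1^1 = +1.
(a,b)_43: α=1, u≡35; β=0, v≡10 (mod 43); (35|43)=+1, (10|43)=+1; sign (−1)^0·+1^0·+1^1 = +1.
(a,b)_2: α=0, β=1; u≡1, v≡1 (mod 8); ε(u)ε(v)=0·0, αω(v)=0·0, βω(u)=1·0; sum ≡ 0  ⇒  +1.
(a,b)_13: α=0, u≡8; β=2, v≡4 (mod 13); (8|13)=-1, (4|13)=+1; sign (−1)^0·-1^2·+1^0 = +1.
(a,b)_5: α=0, u≡4; β=-2, v≡3 (mod 5); (4|5)=+1, (3|5)=-1; sign (−1)^0·+1^-2·-1^0 = +1.
(a,b)_31: α=2, u≡22; β=1, v≡12 (mod 31); (22|31)=-1, (12|31)=-1; sign (−1)^0·-1^1·-1^2 = -1.
(a,b)_7: α=-2, u≡6; β=0, v≡1 (mod 7); (6|7)=-1, (1|7)=+1; sign (−1)^0·-1^0·+1^-2 = +1.
(a,b)_17: α=2, u≡11; β=0, v≡7 (mod 17); (11|17)=-1, (7|17)=-1; sign (−1)^0·-1^0·-1^2 = +1.
(a,b)_∞: sgn(-1591)=−, sgn(-62)=−, so -1.
(a,b)_3: α=0, u≡2; β=-2, v≡1 (mod 3); (2|3)=-1, (1|3)=+1; sign (−1)^0·-1^-2·+1^0 = +1.
Ram(-1591, -62) = {31, ∞}; no ℚ_31-point on the conic.

[31, inf]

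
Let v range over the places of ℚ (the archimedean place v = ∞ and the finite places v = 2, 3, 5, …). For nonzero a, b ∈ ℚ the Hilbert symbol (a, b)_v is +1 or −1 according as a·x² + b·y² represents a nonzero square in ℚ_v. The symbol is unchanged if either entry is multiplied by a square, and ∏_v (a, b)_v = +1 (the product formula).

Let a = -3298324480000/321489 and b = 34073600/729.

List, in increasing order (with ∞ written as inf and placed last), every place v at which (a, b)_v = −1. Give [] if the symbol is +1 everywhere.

[2, 11]

Mod squares: a ≡ -22, b ≡ 11. Check v ∈ {∞, 2, 3, 5, 7, 11}.
v=7: a=7^-2·(≡5), b=7^0·(≡1) mod 7; (5|7)=-1, (1|7)=+1; (−1)^{-2·0·3}·(-1)^0·(+1)^-2 = +1.
v=3: a=3^-8·(≡2), b=3^-6·(≡2) mod 3; (2|3)=-1, (2|3)=-1; (−1)^{-8·-6·1}·(-1)^-6·(-1)^-8 = +1.
v=∞: -22 < 0 and 11 > 0  ⇒  (a,b)_∞ = +1.
v=11: a=11^5·(≡3), b=11^3·(≡1) mod 11; (3|11)=+1, (1|11)=+1; (−1)^{5·3·5}·(+1)^3·(+1)^5 = -1.
v=5: a=5^4·(≡3), b=5^2·(≡1) mod 5; (3|5)=-1, (1|5)=+1; (−1)^{4·2·2}·(-1)^2·(+1)^4 = +1.
v=2: v_2(a)=15, v_2(b)=10; units ≡ 5, 3 (mod 8); ε·ε+αω+βω = 0·1+15·1+10·1 ≡ 1  ⇒  (a,b)_2 = -1.
|Ram(-22, 11)| = 2, even; anisotropic at {2, 11}.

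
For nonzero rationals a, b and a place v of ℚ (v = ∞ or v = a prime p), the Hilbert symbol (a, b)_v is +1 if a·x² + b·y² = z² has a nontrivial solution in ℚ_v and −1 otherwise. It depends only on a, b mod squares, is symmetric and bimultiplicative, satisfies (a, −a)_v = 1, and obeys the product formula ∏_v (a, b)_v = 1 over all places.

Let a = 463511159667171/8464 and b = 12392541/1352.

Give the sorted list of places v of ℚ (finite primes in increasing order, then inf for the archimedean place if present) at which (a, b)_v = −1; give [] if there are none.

[2, 3, 17, 29]

(a, b) ≡ (11, 56202) mod (ℚ^×)²; places V = {2, 3, 7, 11, 13, 17, 19, 23, 29, ∞}.
(a,b)_23: α=-2, u≡10; β=0, v≡4 (mod 23); (10|23)=-1, (4|23)=+1; sign (−1)^0·-1^0·+1^-2 = +1.
(a,b)_∞: sgn(11)=+, sgn(56202)=+, so +1.
(a,b)_29: α=2, u≡10; β=1, v≡4 (mod 29); (10|29)=-1, (4|29)=+1; sign (−1)^0·-1^1·+1^2 = -1.
(a,b)_7: α=2, u≡4; β=2, v≡6 (mod 7); (4|7)=+1, (6|7)=-1; sign (−1)^0·+1^2·-1^2 = +1.
(a,b)_13: α=0, u≡5; β=-2, v≡12 (mod 13); (5|13)=-1, (12|13)=+1; sign (−1)^0·-1^-2·+1^0 = +1.
(a,b)_3: α=4, u≡2; β=3, v≡2 (mod 3); (2|3)=-1, (2|3)=-1; sign (−1)^0·-1^3·-1^4 = -1.
(a,b)_17: α=2, u≡6; β=1, v≡9 (mod 17); (6|17)=-1, (9|17)=+1; sign (−1)^0·-1^1·+1^2 = -1.
(a,b)_2: α=-4, β=-3; u≡3, v≡5 (mod 8); ε(u)ε(v)=1·0, αω(v)=-4·1, βω(u)=-3·1; sum ≡ 1  ⇒  -1.
(a,b)_11: α=3, u≡1; β=0, v≡4 (mod 11); (1|11)=+1, (4|11)=+1; sign (−1)^0·+1^0·+1^3 = +1.
(a,b)_19: α=2, u≡4; β=1, v≡15 (mod 19); (4|19)=+1, (15|19)=-1; sign (−1)^0·+1^1·-1^2 = +1.
Ram(11, 56202) = {2, 3, 17, 29}; no ℚ_2-point on the conic.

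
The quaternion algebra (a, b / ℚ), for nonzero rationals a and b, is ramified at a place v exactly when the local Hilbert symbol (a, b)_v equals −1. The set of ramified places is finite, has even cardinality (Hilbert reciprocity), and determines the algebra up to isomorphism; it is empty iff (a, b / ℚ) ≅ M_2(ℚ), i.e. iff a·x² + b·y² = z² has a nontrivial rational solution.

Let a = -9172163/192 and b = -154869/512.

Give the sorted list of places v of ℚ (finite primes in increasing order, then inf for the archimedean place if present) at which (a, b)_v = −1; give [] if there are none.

[2, 7, 13, inf]

(a, b) ≡ (-4641, -858) mod (ℚ^×)²; places V = {2, 3, 7, 11, 13, 17, 19, ∞}.
(a,b)_∞: sgn(-4641)=−, sgn(-858)=−, so -1.
(a,b)_17: α=1, u≡15; β=0, v≡9 (mod 17); (15|17)=+1, (9|17)=+1; sign (−1)^0·+1^0·+1^1 = +1.
(a,b)_2: α=-6, β=-9; u≡7, v≡3 (mod 8); ε(u)ε(v)=1·1, αω(v)=-6·1, βω(u)=-9·0; sum ≡ 1  ⇒  -1.
(a,b)_3: α=-1, u≡1; β=1, v≡2 (mod 3); (1|3)=+1, (2|3)=-1; sign (−1)^1·+1^1·-1^-1 = +1.
(a,b)_11: α=2, u≡4; β=1, v≡2 (mod 11); (4|11)=+1, (2|11)=-1; sign (−1)^0·+1^1·-1^2 = +1.
(a,b)_19: α=0, u≡15; β=2, v≡11 (mod 19); (15|19)=-1, (11|19)=+1; sign (−1)^0·-1^2·+1^0 = +1.
(a,b)_13: α=1, u≡5; β=1, v≡12 (mod 13); (5|13)=-1, (12|13)=+1; sign (−1)^0·-1^1·+1^1 = -1.
(a,b)_7: α=3, u≡2; β=0, v≡6 (mod 7); (2|7)=+1, (6|7)=-1; sign (−1)^0·+1^0·-1^3 = -1.
Ram(-4641, -858) = {2, 7, 13, ∞}; no ℚ_2-point on the conic.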